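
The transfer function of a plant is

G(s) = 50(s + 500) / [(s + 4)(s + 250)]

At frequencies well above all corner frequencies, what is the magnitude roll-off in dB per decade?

Each pole contributes −20 dB/decade at high frequency; each zero contributes +20 dB/decade.
Net: 1 zero(s) − 2 pole(s) → -20 dB/decade.

-20 dB/decade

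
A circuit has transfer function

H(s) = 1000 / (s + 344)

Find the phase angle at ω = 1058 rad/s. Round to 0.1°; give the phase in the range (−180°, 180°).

-72.0°

Substitute s = j1058:
Numerator: 1000 = 1000 + j0
Denominator: (j1058) + 344 = 344 + j1058
|N| = √(1000² + 0²) ≈ 1000, ∠N ≈ 0.00°
|D| = √(344² + 1058²) ≈ 1112.5, ∠D ≈ 71.99°
∠H = 0.00° − 71.99° = -71.99°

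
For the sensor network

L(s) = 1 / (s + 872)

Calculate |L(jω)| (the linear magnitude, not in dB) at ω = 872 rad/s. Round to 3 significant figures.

At s = jω = j872:
pole (s+872): 872 + j872 → |·| = √(872²+872²) = √1520768 ≈ 1233.2, ∠ = arctan(872/872) ≈ 45.00°
|L| = 1 / 1233.2 ≈ 0.0008109

0.000811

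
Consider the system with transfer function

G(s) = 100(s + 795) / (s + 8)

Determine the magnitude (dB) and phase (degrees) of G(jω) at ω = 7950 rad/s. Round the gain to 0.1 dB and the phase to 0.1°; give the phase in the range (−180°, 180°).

At s = jω = j7950:
zero (s+795): 795 + j7950 → |·| = √(795²+7950²) = √63834525 ≈ 7989.7, ∠ = arctan(7950/795) ≈ 84.29°
pole (s+8): 8 + j7950 → |·| = √(8²+7950²) = √63202564 ≈ 7950, ∠ = arctan(7950/8) ≈ 89.94°
|G| = 100 · 7989.7 / 7950 ≈ 100.5
Gain = 20 log₁₀(100.5) ≈ 40.04 dB
∠G = 84.29° − 89.94° = -5.65°

40.0 dB, -5.7°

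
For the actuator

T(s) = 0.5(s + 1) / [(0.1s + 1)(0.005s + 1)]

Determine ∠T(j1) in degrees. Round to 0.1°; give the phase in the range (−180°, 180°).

At ω = 1 rad/s:
zero (1 + j1·1) = 1 + j1 → |·| ≈ 1.4142, ∠ ≈ 45.00°
pole (1 + j1·0.1) = 1 + j0.1 → |·| ≈ 1.005, ∠ ≈ 5.71°
pole (1 + j1·0.005) = 1 + j0.005 → |·| ≈ 1, ∠ ≈ 0.29°
∠T = (45.00°) − (5.71° + 0.29°) = 39.00°

39.0°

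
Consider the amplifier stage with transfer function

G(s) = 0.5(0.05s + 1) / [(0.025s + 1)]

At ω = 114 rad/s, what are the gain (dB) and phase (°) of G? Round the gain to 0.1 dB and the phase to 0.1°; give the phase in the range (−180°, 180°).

At ω = 114 rad/s:
zero (1 + j114·0.05) = 1 + j5.7 → |·| ≈ 5.7871, ∠ ≈ 80.05°
pole (1 + j114·0.025) = 1 + j2.85 → |·| ≈ 3.0203, ∠ ≈ 70.67°
|G| = 0.5 · 5.7871 / (3.0203) ≈ 0.95803
Gain = 20 log₁₀(0.95803) ≈ -0.37 dB
∠G = (80.05°) − (70.67°) = 9.38°

-0.4 dB, 9.4°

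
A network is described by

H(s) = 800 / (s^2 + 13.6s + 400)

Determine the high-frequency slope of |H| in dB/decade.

-40 dB/decade

Each pole contributes −20 dB/decade at high frequency; each zero contributes +20 dB/decade.
Net: 0 zero(s) − 2 pole(s) → -40 dB/decade.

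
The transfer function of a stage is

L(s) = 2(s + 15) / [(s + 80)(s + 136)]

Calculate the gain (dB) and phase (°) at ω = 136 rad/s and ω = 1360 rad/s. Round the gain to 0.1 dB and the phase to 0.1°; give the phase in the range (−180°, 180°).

ω = 136: -40.9 dB, -20.8°; ω = 1360: -56.7 dB, -81.6°

At s = jω = j136:
zero (s+15): 15 + j136 → |·| = √(15²+136²) = √18721 ≈ 136.82, ∠ = arctan(136/15) ≈ 83.71°
pole (s+80): 80 + j136 → |·| = √(80²+136²) = √24896 ≈ 157.78, ∠ = arctan(136/80) ≈ 59.53°
pole (s+136): 136 + j136 → |·| = √(136²+136²) = √36992 ≈ 192.33, ∠ = arctan(136/136) ≈ 45.00°
|L| = 2 · 136.82 / 30346 ≈ 0.0090173
Gain = 20 log₁₀(0.0090173) ≈ -40.90 dB
∠L = 83.71° − 104.53° = -20.82°

At s = jω = j1360:
zero (s+15): 15 + j1360 → |·| = √(15²+1360²) = √1849825 ≈ 1360.1, ∠ = arctan(1360/15) ≈ 89.37°
pole (s+80): 80 + j1360 → |·| = √(80²+1360²) = √1856000 ≈ 1362.4, ∠ = arctan(1360/80) ≈ 86.63°
pole (s+136): 136 + j1360 → |·| = √(136²+1360²) = √1868096 ≈ 1366.8, ∠ = arctan(1360/136) ≈ 84.29°
|L| = 2 · 1360.1 / 1.8621e+06 ≈ 0.0014608
Gain = 20 log₁₀(0.0014608) ≈ -56.71 dB
∠L = 89.37° − 170.92° = -81.55°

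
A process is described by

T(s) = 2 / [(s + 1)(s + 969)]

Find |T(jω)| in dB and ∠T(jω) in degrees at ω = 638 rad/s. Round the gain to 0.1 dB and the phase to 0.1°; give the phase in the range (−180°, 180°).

At s = jω = j638:
pole (s+1): 1 + j638 → |·| = √(1²+638²) = √407045 ≈ 638, ∠ = arctan(638/1) ≈ 89.91°
pole (s+969): 969 + j638 → |·| = √(969²+638²) = √1346005 ≈ 1160.2, ∠ = arctan(638/969) ≈ 33.36°
|T| = 2 / 7.4021e+05 ≈ 2.7019e-06
Gain = 20 log₁₀(2.7019e-06) ≈ -111.37 dB
∠T = 0.00° − 123.27° = -123.27°

-111.4 dB, -123.3°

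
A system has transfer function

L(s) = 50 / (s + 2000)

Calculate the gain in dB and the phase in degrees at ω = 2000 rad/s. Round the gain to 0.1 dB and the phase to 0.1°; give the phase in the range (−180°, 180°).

-35.1 dB, -45.0°

At s = jω = j2000:
pole (s+2000): 2000 + j2000 → |·| = √(2000²+2000²) = √8000000 ≈ 2828.4, ∠ = arctan(2000/2000) ≈ 45.00°
|L| = 50 / 2828.4 ≈ 0.017678
Gain = 20 log₁₀(0.017678) ≈ -35.05 dB
∠L = 0.00° − 45.00° = -45.00°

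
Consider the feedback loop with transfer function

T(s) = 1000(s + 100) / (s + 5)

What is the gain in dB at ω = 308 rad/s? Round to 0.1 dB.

At s = jω = j308:
zero (s+100): 100 + j308 → |·| = √(100²+308²) = √104864 ≈ 323.83, ∠ = arctan(308/100) ≈ 72.01°
pole (s+5): 5 + j308 → |·| = √(5²+308²) = √94889 ≈ 308.04, ∠ = arctan(308/5) ≈ 89.07°
|T| = 1000 · 323.83 / 308.04 ≈ 1051.3
Gain = 20 log₁₀(1051.3) ≈ 60.43 dB

60.4 dB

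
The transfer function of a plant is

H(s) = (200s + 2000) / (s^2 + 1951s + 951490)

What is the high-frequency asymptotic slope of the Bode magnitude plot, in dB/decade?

Each pole contributes −20 dB/decade at high frequency; each zero contributes +20 dB/decade.
Net: 1 zero(s) − 2 pole(s) → -20 dB/decade.

-20 dB/decade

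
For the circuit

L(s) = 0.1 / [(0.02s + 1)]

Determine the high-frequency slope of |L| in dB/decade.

-20 dB/decade

Each pole contributes −20 dB/decade at high frequency; each zero contributes +20 dB/decade.
Net: 0 zero(s) − 1 pole(s) → -20 dB/decade.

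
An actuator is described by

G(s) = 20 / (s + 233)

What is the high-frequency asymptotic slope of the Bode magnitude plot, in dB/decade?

Each pole contributes −20 dB/decade at high frequency; each zero contributes +20 dB/decade.
Net: 0 zero(s) − 1 pole(s) → -20 dB/decade.

-20 dB/decade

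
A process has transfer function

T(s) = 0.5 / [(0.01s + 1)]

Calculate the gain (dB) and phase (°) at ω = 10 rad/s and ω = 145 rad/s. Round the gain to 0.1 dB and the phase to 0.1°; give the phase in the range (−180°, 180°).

At ω = 10 rad/s:
pole (1 + j10·0.01) = 1 + j0.1 → |·| ≈ 1.005, ∠ ≈ 5.71°
|T| = 0.5 · 1 / (1.005) ≈ 0.49751
Gain = 20 log₁₀(0.49751) ≈ -6.06 dB
∠T = (0°) − (5.71°) = -5.71°

At ω = 145 rad/s:
pole (1 + j145·0.01) = 1 + j1.45 → |·| ≈ 1.7614, ∠ ≈ 55.41°
|T| = 0.5 · 1 / (1.7614) ≈ 0.28387
Gain = 20 log₁₀(0.28387) ≈ -10.94 dB
∠T = (0°) − (55.41°) = -55.41°

ω = 10: -6.1 dB, -5.7°; ω = 145: -10.9 dB, -55.4°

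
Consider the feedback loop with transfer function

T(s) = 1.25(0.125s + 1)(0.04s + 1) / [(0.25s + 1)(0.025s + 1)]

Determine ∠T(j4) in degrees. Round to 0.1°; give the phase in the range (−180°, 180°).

-15.1°

At ω = 4 rad/s:
zero (1 + j4·0.125) = 1 + j0.5 → |·| ≈ 1.118, ∠ ≈ 26.57°
zero (1 + j4·0.04) = 1 + j0.16 → |·| ≈ 1.0127, ∠ ≈ 9.09°
pole (1 + j4·0.25) = 1 + j1 → |·| ≈ 1.4142, ∠ ≈ 45.00°
pole (1 + j4·0.025) = 1 + j0.1 → |·| ≈ 1.005, ∠ ≈ 5.71°
∠T = (26.57° + 9.09°) − (45.00° + 5.71°) = -15.05°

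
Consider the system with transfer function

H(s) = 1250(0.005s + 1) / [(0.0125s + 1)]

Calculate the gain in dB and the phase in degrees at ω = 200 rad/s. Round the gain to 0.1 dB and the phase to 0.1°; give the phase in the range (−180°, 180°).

At ω = 200 rad/s:
zero (1 + j200·0.005) = 1 + j1 → |·| ≈ 1.4142, ∠ ≈ 45.00°
pole (1 + j200·0.0125) = 1 + j2.5 → |·| ≈ 2.6926, ∠ ≈ 68.20°
|H| = 1250 · 1.4142 / (2.6926) ≈ 656.52
Gain = 20 log₁₀(656.52) ≈ 56.34 dB
∠H = (45.00°) − (68.20°) = -23.20°

56.3 dB, -23.2°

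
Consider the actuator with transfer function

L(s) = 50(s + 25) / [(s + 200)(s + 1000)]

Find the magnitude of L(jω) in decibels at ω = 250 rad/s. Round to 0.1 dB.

At s = jω = j250:
zero (s+25): 25 + j250 → |·| = √(25²+250²) = √63125 ≈ 251.25, ∠ = arctan(250/25) ≈ 84.29°
pole (s+200): 200 + j250 → |·| = √(200²+250²) = √102500 ≈ 320.16, ∠ = arctan(250/200) ≈ 51.34°
pole (s+1000): 1000 + j250 → |·| = √(1000²+250²) = √1062500 ≈ 1030.8, ∠ = arctan(250/1000) ≈ 14.04°
|L| = 50 · 251.25 / 3.3002e+05 ≈ 0.038066
Gain = 20 log₁₀(0.038066) ≈ -28.39 dB

-28.4 dB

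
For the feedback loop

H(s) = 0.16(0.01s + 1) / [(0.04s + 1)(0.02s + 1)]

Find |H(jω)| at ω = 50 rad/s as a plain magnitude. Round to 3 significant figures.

At ω = 50 rad/s:
zero (1 + j50·0.01) = 1 + j0.5 → |·| ≈ 1.118, ∠ ≈ 26.57°
pole (1 + j50·0.04) = 1 + j2 → |·| ≈ 2.2361, ∠ ≈ 63.43°
pole (1 + j50·0.02) = 1 + j1 → |·| ≈ 1.4142, ∠ ≈ 45.00°
|H| = 0.16 · 1.118 / (2.2361 · 1.4142) ≈ 0.056567

0.0566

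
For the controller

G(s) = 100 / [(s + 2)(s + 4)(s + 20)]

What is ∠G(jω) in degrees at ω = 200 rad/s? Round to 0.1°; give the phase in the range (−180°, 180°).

At s = jω = j200:
pole (s+2): 2 + j200 → |·| = √(2²+200²) = √40004 ≈ 200.01, ∠ = arctan(200/2) ≈ 89.43°
pole (s+4): 4 + j200 → |·| = √(4²+200²) = √40016 ≈ 200.04, ∠ = arctan(200/4) ≈ 88.85°
pole (s+20): 20 + j200 → |·| = √(20²+200²) = √40400 ≈ 201, ∠ = arctan(200/20) ≈ 84.29°
∠G = 0.00° − 262.57° = -262.57° ≡ 97.43° (principal value)

97.4°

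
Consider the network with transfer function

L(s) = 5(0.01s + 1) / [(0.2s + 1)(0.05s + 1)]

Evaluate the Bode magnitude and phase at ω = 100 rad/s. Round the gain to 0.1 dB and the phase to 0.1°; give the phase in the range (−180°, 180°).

-23.2 dB, -120.8°

At ω = 100 rad/s:
zero (1 + j100·0.01) = 1 + j1 → |·| ≈ 1.4142, ∠ ≈ 45.00°
pole (1 + j100·0.2) = 1 + j20 → |·| ≈ 20.025, ∠ ≈ 87.14°
pole (1 + j100·0.05) = 1 + j5 → |·| ≈ 5.099, ∠ ≈ 78.69°
|L| = 5 · 1.4142 / (20.025 · 5.099) ≈ 0.069251
Gain = 20 log₁₀(0.069251) ≈ -23.19 dB
∠L = (45.00°) − (87.14° + 78.69°) = -120.83°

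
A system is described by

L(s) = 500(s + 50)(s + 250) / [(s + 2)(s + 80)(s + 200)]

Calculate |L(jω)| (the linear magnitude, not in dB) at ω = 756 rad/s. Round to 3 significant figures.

0.671

At s = jω = j756:
zero (s+50): 50 + j756 → |·| = √(50²+756²) = √574036 ≈ 757.65, ∠ = arctan(756/50) ≈ 86.22°
zero (s+250): 250 + j756 → |·| = √(250²+756²) = √634036 ≈ 796.26, ∠ = arctan(756/250) ≈ 71.70°
pole (s+2): 2 + j756 → |·| = √(2²+756²) = √571540 ≈ 756, ∠ = arctan(756/2) ≈ 89.85°
pole (s+80): 80 + j756 → |·| = √(80²+756²) = √577936 ≈ 760.22, ∠ = arctan(756/80) ≈ 83.96°
pole (s+200): 200 + j756 → |·| = √(200²+756²) = √611536 ≈ 782.01, ∠ = arctan(756/200) ≈ 75.18°
|L| = 500 · 6.0329e+05 / 4.4944e+08 ≈ 0.67116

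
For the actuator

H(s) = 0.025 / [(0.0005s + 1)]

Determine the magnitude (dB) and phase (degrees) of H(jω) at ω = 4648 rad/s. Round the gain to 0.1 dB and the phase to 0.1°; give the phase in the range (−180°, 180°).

-40.1 dB, -66.7°

At ω = 4648 rad/s:
pole (1 + j4648·0.0005) = 1 + j2.324 → |·| ≈ 2.53, ∠ ≈ 66.72°
|H| = 0.025 · 1 / (2.53) ≈ 0.0098814
Gain = 20 log₁₀(0.0098814) ≈ -40.10 dB
∠H = (0°) − (66.72°) = -66.72°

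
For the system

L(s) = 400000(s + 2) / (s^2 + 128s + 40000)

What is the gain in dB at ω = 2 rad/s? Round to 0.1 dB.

At s = jω = j2:
zero (s+2): 2 + j2 → |·| = √(2²+2²) = √8 ≈ 2.8284, ∠ = arctan(2/2) ≈ 45.00°
quadratic: (j2)² + 128·j2 + 40000 = 39996 + j256 → |·| ≈ 39997, ∠ ≈ 0.37°
|L| = 400000 · 2.8284 / 39997 ≈ 28.286
Gain = 20 log₁₀(28.286) ≈ 29.03 dB

29.0 dB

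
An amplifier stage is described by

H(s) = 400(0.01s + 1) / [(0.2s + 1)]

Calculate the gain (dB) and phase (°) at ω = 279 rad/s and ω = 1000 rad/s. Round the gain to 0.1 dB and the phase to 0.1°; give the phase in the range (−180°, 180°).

At ω = 279 rad/s:
zero (1 + j279·0.01) = 1 + j2.79 → |·| ≈ 2.9638, ∠ ≈ 70.28°
pole (1 + j279·0.2) = 1 + j55.8 → |·| ≈ 55.809, ∠ ≈ 88.97°
|H| = 400 · 2.9638 / (55.809) ≈ 21.242
Gain = 20 log₁₀(21.242) ≈ 26.54 dB
∠H = (70.28°) − (88.97°) = -18.69°

At ω = 1000 rad/s:
zero (1 + j1000·0.01) = 1 + j10 → |·| ≈ 10.05, ∠ ≈ 84.29°
pole (1 + j1000·0.2) = 1 + j200 → |·| ≈ 200, ∠ ≈ 89.71°
|H| = 400 · 10.05 / (200) ≈ 20.1
Gain = 20 log₁₀(20.1) ≈ 26.06 dB
∠H = (84.29°) − (89.71°) = -5.42°

ω = 279: 26.5 dB, -18.7°; ω = 1000: 26.1 dB, -5.4°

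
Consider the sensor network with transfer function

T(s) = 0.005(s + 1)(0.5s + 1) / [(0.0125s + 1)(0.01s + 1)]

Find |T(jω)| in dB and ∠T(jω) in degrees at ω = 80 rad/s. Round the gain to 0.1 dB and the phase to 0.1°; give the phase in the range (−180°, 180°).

18.9 dB, 94.2°

At ω = 80 rad/s:
zero (1 + j80·1) = 1 + j80 → |·| ≈ 80.006, ∠ ≈ 89.28°
zero (1 + j80·0.5) = 1 + j40 → |·| ≈ 40.012, ∠ ≈ 88.57°
pole (1 + j80·0.0125) = 1 + j1 → |·| ≈ 1.4142, ∠ ≈ 45.00°
pole (1 + j80·0.01) = 1 + j0.8 → |·| ≈ 1.2806, ∠ ≈ 38.66°
|T| = 0.005 · 80.006 · 40.012 / (1.4142 · 1.2806) ≈ 8.8381
Gain = 20 log₁₀(8.8381) ≈ 18.93 dB
∠T = (89.28° + 88.57°) − (45.00° + 38.66°) = 94.19°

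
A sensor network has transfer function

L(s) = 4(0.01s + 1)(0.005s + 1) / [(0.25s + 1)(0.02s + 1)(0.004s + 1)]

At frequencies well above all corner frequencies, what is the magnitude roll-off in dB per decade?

-20 dB/decade

Each pole contributes −20 dB/decade at high frequency; each zero contributes +20 dB/decade.
Net: 2 zero(s) − 3 pole(s) → -20 dB/decade.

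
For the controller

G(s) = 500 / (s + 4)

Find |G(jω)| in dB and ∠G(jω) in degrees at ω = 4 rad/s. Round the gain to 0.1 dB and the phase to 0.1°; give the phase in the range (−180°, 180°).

38.9 dB, -45.0°

Substitute s = j4:
Numerator: 500 = 500 + j0
Denominator: (j4) + 4 = 4 + j4
|N| = √(500² + 0²) ≈ 500, ∠N ≈ 0.00°
|D| = √(4² + 4²) ≈ 5.6569, ∠D ≈ 45.00°
|G| = 500 / 5.6569 ≈ 88.388
Gain = 20 log₁₀(88.388) ≈ 38.93 dB
∠G = 0.00° − 45.00° = -45.00°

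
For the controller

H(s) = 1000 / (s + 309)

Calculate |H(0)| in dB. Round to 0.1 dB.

10.2 dB

H(0) = 1000 / (309) ≈ 3.2362
20 log₁₀(3.2362) ≈ 10.20 dB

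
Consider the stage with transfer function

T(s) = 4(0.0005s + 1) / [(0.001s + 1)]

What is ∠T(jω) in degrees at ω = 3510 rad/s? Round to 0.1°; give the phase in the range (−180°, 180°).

-13.8°

At ω = 3510 rad/s:
zero (1 + j3510·0.0005) = 1 + j1.755 → |·| ≈ 2.0199, ∠ ≈ 60.33°
pole (1 + j3510·0.001) = 1 + j3.51 → |·| ≈ 3.6497, ∠ ≈ 74.10°
∠T = (60.33°) − (74.10°) = -13.77°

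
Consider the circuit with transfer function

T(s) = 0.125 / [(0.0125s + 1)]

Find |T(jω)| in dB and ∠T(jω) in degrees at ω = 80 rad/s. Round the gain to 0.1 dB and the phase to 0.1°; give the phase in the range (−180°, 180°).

-21.1 dB, -45.0°

At ω = 80 rad/s:
pole (1 + j80·0.0125) = 1 + j1 → |·| ≈ 1.4142, ∠ ≈ 45.00°
|T| = 0.125 · 1 / (1.4142) ≈ 0.088389
Gain = 20 log₁₀(0.088389) ≈ -21.07 dB
∠T = (0°) − (45.00°) = -45.00°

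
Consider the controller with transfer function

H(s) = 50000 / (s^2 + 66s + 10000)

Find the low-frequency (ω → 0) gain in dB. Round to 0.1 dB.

H(0) = 50000 / 10000 = 5
20 log₁₀(5) ≈ 13.98 dB

14.0 dB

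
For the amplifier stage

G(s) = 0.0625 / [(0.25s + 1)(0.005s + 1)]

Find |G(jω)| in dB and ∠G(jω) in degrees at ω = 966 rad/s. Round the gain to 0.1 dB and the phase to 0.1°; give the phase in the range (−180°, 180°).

At ω = 966 rad/s:
pole (1 + j966·0.25) = 1 + j241.5 → |·| ≈ 241.5, ∠ ≈ 89.76°
pole (1 + j966·0.005) = 1 + j4.83 → |·| ≈ 4.9324, ∠ ≈ 78.30°
|G| = 0.0625 · 1 / (241.5 · 4.9324) ≈ 5.2469e-05
Gain = 20 log₁₀(5.2469e-05) ≈ -85.60 dB
∠G = (0°) − (89.76° + 78.30°) = -168.06°

-85.6 dB, -168.1°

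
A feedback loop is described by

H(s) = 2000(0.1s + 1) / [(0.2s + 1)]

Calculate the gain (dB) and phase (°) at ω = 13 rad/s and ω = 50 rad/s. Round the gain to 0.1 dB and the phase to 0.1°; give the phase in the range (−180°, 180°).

At ω = 13 rad/s:
zero (1 + j13·0.1) = 1 + j1.3 → |·| ≈ 1.6401, ∠ ≈ 52.43°
pole (1 + j13·0.2) = 1 + j2.6 → |·| ≈ 2.7857, ∠ ≈ 68.96°
|H| = 2000 · 1.6401 / (2.7857) ≈ 1177.5
Gain = 20 log₁₀(1177.5) ≈ 61.42 dB
∠H = (52.43°) − (68.96°) = -16.53°

At ω = 50 rad/s:
zero (1 + j50·0.1) = 1 + j5 → |·| ≈ 5.099, ∠ ≈ 78.69°
pole (1 + j50·0.2) = 1 + j10 → |·| ≈ 10.05, ∠ ≈ 84.29°
|H| = 2000 · 5.099 / (10.05) ≈ 1014.7
Gain = 20 log₁₀(1014.7) ≈ 60.13 dB
∠H = (78.69°) − (84.29°) = -5.60°

ω = 13: 61.4 dB, -16.5°; ω = 50: 60.1 dB, -5.6°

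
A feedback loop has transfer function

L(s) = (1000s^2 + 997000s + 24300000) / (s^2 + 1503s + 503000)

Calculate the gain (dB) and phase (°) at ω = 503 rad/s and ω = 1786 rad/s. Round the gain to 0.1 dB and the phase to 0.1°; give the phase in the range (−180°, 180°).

Substitute s = j503:
Numerator: 1000(j503)^2 + 997000(j503) + 24300000 = -228709000 + j501491000
Denominator: (j503)^2 + 1503(j503) + 503000 = 249991 + j756009
|N| = √(228709000² + 501491000²) ≈ 5.5118e+08, ∠N ≈ 114.52°
|D| = √(249991² + 756009²) ≈ 7.9627e+05, ∠D ≈ 71.70°
|L| = 5.5118e+08 / 7.9627e+05 ≈ 692.2
Gain = 20 log₁₀(692.2) ≈ 56.80 dB
∠L = 114.52° − 71.70° = 42.82°

Substitute s = j1786:
Numerator: 1000(j1786)^2 + 997000(j1786) + 24300000 = -3165496000 + j1780642000
Denominator: (j1786)^2 + 1503(j1786) + 503000 = -2686796 + j2684358
|N| = √(3165496000² + 1780642000²) ≈ 3.6319e+09, ∠N ≈ 150.64°
|D| = √(2686796² + 2684358²) ≈ 3.798e+06, ∠D ≈ 135.03°
|L| = 3.6319e+09 / 3.798e+06 ≈ 956.27
Gain = 20 log₁₀(956.27) ≈ 59.61 dB
∠L = 150.64° − 135.03° = 15.61°

ω = 503: 56.8 dB, 42.8°; ω = 1786: 59.6 dB, 15.6°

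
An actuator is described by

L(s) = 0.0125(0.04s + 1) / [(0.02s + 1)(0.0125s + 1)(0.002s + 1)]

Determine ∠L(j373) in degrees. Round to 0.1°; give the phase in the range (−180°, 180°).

At ω = 373 rad/s:
zero (1 + j373·0.04) = 1 + j14.92 → |·| ≈ 14.953, ∠ ≈ 86.17°
pole (1 + j373·0.02) = 1 + j7.46 → |·| ≈ 7.5267, ∠ ≈ 82.37°
pole (1 + j373·0.0125) = 1 + j4.6625 → |·| ≈ 4.7685, ∠ ≈ 77.89°
pole (1 + j373·0.002) = 1 + j0.746 → |·| ≈ 1.2476, ∠ ≈ 36.72°
∠L = (86.17°) − (82.37° + 77.89° + 36.72°) = -110.81°

-110.8°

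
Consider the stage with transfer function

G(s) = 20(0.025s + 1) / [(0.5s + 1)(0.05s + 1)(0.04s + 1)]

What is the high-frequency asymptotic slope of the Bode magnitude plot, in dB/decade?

Each pole contributes −20 dB/decade at high frequency; each zero contributes +20 dB/decade.
Net: 1 zero(s) − 3 pole(s) → -40 dB/decade.

-40 dB/decade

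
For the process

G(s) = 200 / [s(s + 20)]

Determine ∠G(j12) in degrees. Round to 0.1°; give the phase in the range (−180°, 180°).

-121.0°

At s = jω = j12:
pole (s+20): 20 + j12 → |·| = √(20²+12²) = √544 ≈ 23.324, ∠ = arctan(12/20) ≈ 30.96°
pole at origin: |s| = 12, ∠ = 90.00° (in denominator)
∠G = 0.00° − 120.96° = -120.96°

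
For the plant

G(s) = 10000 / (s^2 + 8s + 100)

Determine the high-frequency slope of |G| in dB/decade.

Each pole contributes −20 dB/decade at high frequency; each zero contributes +20 dB/decade.
Net: 0 zero(s) − 2 pole(s) → -40 dB/decade.

-40 dB/decade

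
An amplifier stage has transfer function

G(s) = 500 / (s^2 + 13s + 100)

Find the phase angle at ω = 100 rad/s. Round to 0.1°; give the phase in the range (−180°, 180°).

-172.5°

At s = jω = j100:
quadratic: (j100)² + 13·j100 + 100 = -9900 + j1300 → |·| ≈ 9985, ∠ ≈ 172.52°
∠G = 0.00° − 172.52° = -172.52°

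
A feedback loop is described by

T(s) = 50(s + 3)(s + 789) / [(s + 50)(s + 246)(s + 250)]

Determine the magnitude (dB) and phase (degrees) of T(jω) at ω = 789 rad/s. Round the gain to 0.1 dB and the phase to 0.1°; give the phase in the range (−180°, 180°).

-21.8 dB, -96.7°

At s = jω = j789:
zero (s+3): 3 + j789 → |·| = √(3²+789²) = √622530 ≈ 789.01, ∠ = arctan(789/3) ≈ 89.78°
zero (s+789): 789 + j789 → |·| = √(789²+789²) = √1245042 ≈ 1115.8, ∠ = arctan(789/789) ≈ 45.00°
pole (s+50): 50 + j789 → |·| = √(50²+789²) = √625021 ≈ 790.58, ∠ = arctan(789/50) ≈ 86.37°
pole (s+246): 246 + j789 → |·| = √(246²+789²) = √683037 ≈ 826.46, ∠ = arctan(789/246) ≈ 72.68°
pole (s+250): 250 + j789 → |·| = √(250²+789²) = √685021 ≈ 827.66, ∠ = arctan(789/250) ≈ 72.42°
|T| = 50 · 8.8038e+05 / 5.4078e+08 ≈ 0.081399
Gain = 20 log₁₀(0.081399) ≈ -21.79 dB
∠T = 134.78° − 231.47° = -96.69°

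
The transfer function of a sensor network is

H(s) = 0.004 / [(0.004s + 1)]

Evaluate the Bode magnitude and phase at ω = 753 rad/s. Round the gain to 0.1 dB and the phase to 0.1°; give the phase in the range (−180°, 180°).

-58.0 dB, -71.6°

At ω = 753 rad/s:
pole (1 + j753·0.004) = 1 + j3.012 → |·| ≈ 3.1737, ∠ ≈ 71.63°
|H| = 0.004 · 1 / (3.1737) ≈ 0.0012604
Gain = 20 log₁₀(0.0012604) ≈ -57.99 dB
∠H = (0°) − (71.63°) = -71.63°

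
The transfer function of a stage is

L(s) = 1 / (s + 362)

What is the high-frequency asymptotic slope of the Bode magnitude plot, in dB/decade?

Each pole contributes −20 dB/decade at high frequency; each zero contributes +20 dB/decade.
Net: 0 zero(s) − 1 pole(s) → -20 dB/decade.

-20 dB/decade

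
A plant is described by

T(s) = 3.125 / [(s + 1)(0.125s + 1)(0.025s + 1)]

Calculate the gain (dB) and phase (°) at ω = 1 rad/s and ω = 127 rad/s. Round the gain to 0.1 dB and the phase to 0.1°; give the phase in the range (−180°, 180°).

ω = 1: 6.8 dB, -53.6°; ω = 127: -66.7 dB, 111.5°

At ω = 1 rad/s:
pole (1 + j1·1) = 1 + j1 → |·| ≈ 1.4142, ∠ ≈ 45.00°
pole (1 + j1·0.125) = 1 + j0.125 → |·| ≈ 1.0078, ∠ ≈ 7.13°
pole (1 + j1·0.025) = 1 + j0.025 → |·| ≈ 1.0003, ∠ ≈ 1.43°
|T| = 3.125 · 1 / (1.4142 · 1.0078 · 1.0003) ≈ 2.192
Gain = 20 log₁₀(2.192) ≈ 6.82 dB
∠T = (0°) − (45.00° + 7.13° + 1.43°) = -53.56°

At ω = 127 rad/s:
pole (1 + j127·1) = 1 + j127 → |·| ≈ 127, ∠ ≈ 89.55°
pole (1 + j127·0.125) = 1 + j15.875 → |·| ≈ 15.906, ∠ ≈ 86.40°
pole (1 + j127·0.025) = 1 + j3.175 → |·| ≈ 3.3288, ∠ ≈ 72.52°
|T| = 3.125 · 1 / (127 · 15.906 · 3.3288) ≈ 0.00046473
Gain = 20 log₁₀(0.00046473) ≈ -66.66 dB
∠T = (0°) − (89.55° + 86.40° + 72.52°) = -248.47° ≡ 111.53° (principal value)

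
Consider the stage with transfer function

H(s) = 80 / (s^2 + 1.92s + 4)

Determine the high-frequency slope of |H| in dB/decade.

Each pole contributes −20 dB/decade at high frequency; each zero contributes +20 dB/decade.
Net: 0 zero(s) − 2 pole(s) → -40 dB/decade.

-40 dB/decade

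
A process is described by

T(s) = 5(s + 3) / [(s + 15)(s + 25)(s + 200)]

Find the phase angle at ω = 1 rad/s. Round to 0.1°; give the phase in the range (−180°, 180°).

12.0°

At s = jω = j1:
zero (s+3): 3 + j1 → |·| = √(3²+1²) = √10 ≈ 3.1623, ∠ = arctan(1/3) ≈ 18.43°
pole (s+15): 15 + j1 → |·| = √(15²+1²) = √226 ≈ 15.033, ∠ = arctan(1/15) ≈ 3.81°
pole (s+25): 25 + j1 → |·| = √(25²+1²) = √626 ≈ 25.02, ∠ = arctan(1/25) ≈ 2.29°
pole (s+200): 200 + j1 → |·| = √(200²+1²) = √40001 ≈ 200, ∠ = arctan(1/200) ≈ 0.29°
∠T = 18.43° − 6.39° = 12.04°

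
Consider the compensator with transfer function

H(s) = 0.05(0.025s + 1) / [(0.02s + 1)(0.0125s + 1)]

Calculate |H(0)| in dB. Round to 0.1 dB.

-26.0 dB

H(0) = 0.05 · 1 / 1 = 0.05
20 log₁₀(0.05) ≈ -26.02 dB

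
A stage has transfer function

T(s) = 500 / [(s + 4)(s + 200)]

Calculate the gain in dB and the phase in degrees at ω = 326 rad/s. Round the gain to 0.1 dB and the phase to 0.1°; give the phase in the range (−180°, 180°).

At s = jω = j326:
pole (s+4): 4 + j326 → |·| = √(4²+326²) = √106292 ≈ 326.02, ∠ = arctan(326/4) ≈ 89.30°
pole (s+200): 200 + j326 → |·| = √(200²+326²) = √146276 ≈ 382.46, ∠ = arctan(326/200) ≈ 58.47°
|T| = 500 / 1.2469e+05 ≈ 0.0040099
Gain = 20 log₁₀(0.0040099) ≈ -47.94 dB
∠T = 0.00° − 147.77° = -147.77°

-47.9 dB, -147.8°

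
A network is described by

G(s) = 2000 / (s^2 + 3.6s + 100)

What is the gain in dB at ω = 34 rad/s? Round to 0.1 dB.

5.5 dB

At s = jω = j34:
quadratic: (j34)² + 3.6·j34 + 100 = -1056 + j122.4 → |·| ≈ 1063.1, ∠ ≈ 173.39°
|G| = 2000 / 1063.1 ≈ 1.8813
Gain = 20 log₁₀(1.8813) ≈ 5.49 dB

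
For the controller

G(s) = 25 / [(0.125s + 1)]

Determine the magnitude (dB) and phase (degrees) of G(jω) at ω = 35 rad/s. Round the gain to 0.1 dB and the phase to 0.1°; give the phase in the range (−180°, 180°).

At ω = 35 rad/s:
pole (1 + j35·0.125) = 1 + j4.375 → |·| ≈ 4.4878, ∠ ≈ 77.12°
|G| = 25 · 1 / (4.4878) ≈ 5.5707
Gain = 20 log₁₀(5.5707) ≈ 14.92 dB
∠G = (0°) − (77.12°) = -77.12°

14.9 dB, -77.1°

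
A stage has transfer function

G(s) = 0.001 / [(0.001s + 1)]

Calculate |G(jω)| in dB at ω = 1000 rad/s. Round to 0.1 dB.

-63.0 dB

At ω = 1000 rad/s:
pole (1 + j1000·0.001) = 1 + j1 → |·| ≈ 1.4142, ∠ ≈ 45.00°
|G| = 0.001 · 1 / (1.4142) ≈ 0.00070711
Gain = 20 log₁₀(0.00070711) ≈ -63.01 dB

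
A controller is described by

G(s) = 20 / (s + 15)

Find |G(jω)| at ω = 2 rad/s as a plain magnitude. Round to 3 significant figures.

Substitute s = j2:
Numerator: 20 = 20 + j0
Denominator: (j2) + 15 = 15 + j2
|N| = √(20² + 0²) ≈ 20, ∠N ≈ 0.00°
|D| = √(15² + 2²) ≈ 15.133, ∠D ≈ 7.59°
|G| = 20 / 15.133 ≈ 1.3216

1.32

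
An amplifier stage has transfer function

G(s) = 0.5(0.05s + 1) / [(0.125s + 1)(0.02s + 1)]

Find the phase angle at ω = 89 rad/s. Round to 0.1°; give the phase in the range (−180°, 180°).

-68.2°

At ω = 89 rad/s:
zero (1 + j89·0.05) = 1 + j4.45 → |·| ≈ 4.561, ∠ ≈ 77.33°
pole (1 + j89·0.125) = 1 + j11.125 → |·| ≈ 11.17, ∠ ≈ 84.86°
pole (1 + j89·0.02) = 1 + j1.78 → |·| ≈ 2.0417, ∠ ≈ 60.67°
∠G = (77.33°) − (84.86° + 60.67°) = -68.20°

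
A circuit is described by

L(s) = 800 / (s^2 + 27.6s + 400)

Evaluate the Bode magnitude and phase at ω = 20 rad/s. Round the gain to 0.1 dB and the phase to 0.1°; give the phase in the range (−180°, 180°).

3.2 dB, -90.0°

At s = jω = j20:
quadratic: (j20)² + 27.6·j20 + 400 = 0 + j552 → |·| ≈ 552, ∠ ≈ 90.00°
|L| = 800 / 552 ≈ 1.4493
Gain = 20 log₁₀(1.4493) ≈ 3.22 dB
∠L = 0.00° − 90.00° = -90.00°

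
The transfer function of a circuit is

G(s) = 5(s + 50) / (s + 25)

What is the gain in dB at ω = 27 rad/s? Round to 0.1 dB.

17.8 dB

At s = jω = j27:
zero (s+50): 50 + j27 → |·| = √(50²+27²) = √3229 ≈ 56.824, ∠ = arctan(27/50) ≈ 28.37°
pole (s+25): 25 + j27 → |·| = √(25²+27²) = √1354 ≈ 36.797, ∠ = arctan(27/25) ≈ 47.20°
|G| = 5 · 56.824 / 36.797 ≈ 7.7213
Gain = 20 log₁₀(7.7213) ≈ 17.75 dB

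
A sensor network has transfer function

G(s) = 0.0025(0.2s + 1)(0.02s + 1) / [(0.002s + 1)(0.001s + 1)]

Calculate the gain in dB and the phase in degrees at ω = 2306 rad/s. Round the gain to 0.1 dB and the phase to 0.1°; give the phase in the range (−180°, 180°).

At ω = 2306 rad/s:
zero (1 + j2306·0.2) = 1 + j461.2 → |·| ≈ 461.2, ∠ ≈ 89.88°
zero (1 + j2306·0.02) = 1 + j46.12 → |·| ≈ 46.131, ∠ ≈ 88.76°
pole (1 + j2306·0.002) = 1 + j4.612 → |·| ≈ 4.7192, ∠ ≈ 77.77°
pole (1 + j2306·0.001) = 1 + j2.306 → |·| ≈ 2.5135, ∠ ≈ 66.56°
|G| = 0.0025 · 461.2 · 46.131 / (4.7192 · 2.5135) ≈ 4.4841
Gain = 20 log₁₀(4.4841) ≈ 13.03 dB
∠G = (89.88° + 88.76°) − (77.77° + 66.56°) = 34.31°

13.0 dB, 34.3°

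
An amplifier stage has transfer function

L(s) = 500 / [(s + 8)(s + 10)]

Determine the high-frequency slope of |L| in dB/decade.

Each pole contributes −20 dB/decade at high frequency; each zero contributes +20 dB/decade.
Net: 0 zero(s) − 2 pole(s) → -40 dB/decade.

-40 dB/decade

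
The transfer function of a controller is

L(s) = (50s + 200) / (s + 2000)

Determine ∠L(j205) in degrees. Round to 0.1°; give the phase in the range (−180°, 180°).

83.0°

Substitute s = j205:
Numerator: 50(j205) + 200 = 200 + j10250
Denominator: (j205) + 2000 = 2000 + j205
|N| = √(200² + 10250²) ≈ 10252, ∠N ≈ 88.88°
|D| = √(2000² + 205²) ≈ 2010.5, ∠D ≈ 5.85°
∠L = 88.88° − 5.85° = 83.03°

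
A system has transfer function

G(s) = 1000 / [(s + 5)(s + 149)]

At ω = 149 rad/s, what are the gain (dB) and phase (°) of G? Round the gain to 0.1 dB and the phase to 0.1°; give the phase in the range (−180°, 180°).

At s = jω = j149:
pole (s+5): 5 + j149 → |·| = √(5²+149²) = √22226 ≈ 149.08, ∠ = arctan(149/5) ≈ 88.08°
pole (s+149): 149 + j149 → |·| = √(149²+149²) = √44402 ≈ 210.72, ∠ = arctan(149/149) ≈ 45.00°
|G| = 1000 / 31414 ≈ 0.031833
Gain = 20 log₁₀(0.031833) ≈ -29.94 dB
∠G = 0.00° − 133.08° = -133.08°

-29.9 dB, -133.1°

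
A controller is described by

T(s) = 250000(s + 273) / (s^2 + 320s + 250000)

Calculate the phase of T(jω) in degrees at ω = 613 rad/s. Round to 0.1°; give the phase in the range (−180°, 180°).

At s = jω = j613:
zero (s+273): 273 + j613 → |·| = √(273²+613²) = √450298 ≈ 671.04, ∠ = arctan(613/273) ≈ 65.99°
quadratic: (j613)² + 320·j613 + 250000 = -125769 + j196160 → |·| ≈ 2.3302e+05, ∠ ≈ 122.67°
∠T = 65.99° − 122.67° = -56.68°

-56.7°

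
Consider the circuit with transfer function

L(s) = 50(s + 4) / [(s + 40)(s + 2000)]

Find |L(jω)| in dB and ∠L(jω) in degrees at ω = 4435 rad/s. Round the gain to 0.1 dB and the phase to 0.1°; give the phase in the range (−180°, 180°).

-39.8 dB, -65.3°

At s = jω = j4435:
zero (s+4): 4 + j4435 → |·| = √(4²+4435²) = √19669241 ≈ 4435, ∠ = arctan(4435/4) ≈ 89.95°
pole (s+40): 40 + j4435 → |·| = √(40²+4435²) = √19670825 ≈ 4435.2, ∠ = arctan(4435/40) ≈ 89.48°
pole (s+2000): 2000 + j4435 → |·| = √(2000²+4435²) = √23669225 ≈ 4865.1, ∠ = arctan(4435/2000) ≈ 65.73°
|L| = 50 · 4435 / 2.1578e+07 ≈ 0.010277
Gain = 20 log₁₀(0.010277) ≈ -39.76 dB
∠L = 89.95° − 155.21° = -65.26°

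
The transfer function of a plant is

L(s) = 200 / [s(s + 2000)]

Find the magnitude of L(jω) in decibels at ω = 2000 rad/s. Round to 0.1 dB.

-89.0 dB

At s = jω = j2000:
pole (s+2000): 2000 + j2000 → |·| = √(2000²+2000²) = √8000000 ≈ 2828.4, ∠ = arctan(2000/2000) ≈ 45.00°
pole at origin: |s| = 2000, ∠ = 90.00° (in denominator)
|L| = 200 / 5.6568e+06 ≈ 3.5356e-05
Gain = 20 log₁₀(3.5356e-05) ≈ -89.03 dB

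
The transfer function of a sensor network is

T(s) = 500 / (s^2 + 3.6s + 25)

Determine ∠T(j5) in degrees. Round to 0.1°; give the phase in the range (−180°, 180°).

At s = jω = j5:
quadratic: (j5)² + 3.6·j5 + 25 = 0 + j18 → |·| ≈ 18, ∠ ≈ 90.00°
∠T = 0.00° − 90.00° = -90.00°

-90.0°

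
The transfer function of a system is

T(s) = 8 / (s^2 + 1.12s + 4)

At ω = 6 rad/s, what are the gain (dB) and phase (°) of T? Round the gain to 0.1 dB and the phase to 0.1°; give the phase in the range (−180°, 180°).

At s = jω = j6:
quadratic: (j6)² + 1.12·j6 + 4 = -32 + j6.72 → |·| ≈ 32.698, ∠ ≈ 168.14°
|T| = 8 / 32.698 ≈ 0.24466
Gain = 20 log₁₀(0.24466) ≈ -12.23 dB
∠T = 0.00° − 168.14° = -168.14°

-12.2 dB, -168.1°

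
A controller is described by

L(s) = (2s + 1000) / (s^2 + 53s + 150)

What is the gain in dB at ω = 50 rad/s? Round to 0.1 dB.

-10.9 dB

Substitute s = j50:
Numerator: 2(j50) + 1000 = 1000 + j100
Denominator: (j50)^2 + 53(j50) + 150 = -2350 + j2650
|N| = √(1000² + 100²) ≈ 1005, ∠N ≈ 5.71°
|D| = √(2350² + 2650²) ≈ 3541.9, ∠D ≈ 131.57°
|L| = 1005 / 3541.9 ≈ 0.28375
Gain = 20 log₁₀(0.28375) ≈ -10.94 dB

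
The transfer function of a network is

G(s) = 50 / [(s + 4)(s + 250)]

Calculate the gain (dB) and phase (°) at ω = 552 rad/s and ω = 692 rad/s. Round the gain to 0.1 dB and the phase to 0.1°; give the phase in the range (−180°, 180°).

At s = jω = j552:
pole (s+4): 4 + j552 → |·| = √(4²+552²) = √304720 ≈ 552.01, ∠ = arctan(552/4) ≈ 89.58°
pole (s+250): 250 + j552 → |·| = √(250²+552²) = √367204 ≈ 605.97, ∠ = arctan(552/250) ≈ 65.63°
|G| = 50 / 3.345e+05 ≈ 0.00014948
Gain = 20 log₁₀(0.00014948) ≈ -76.51 dB
∠G = 0.00° − 155.21° = -155.21°

At s = jω = j692:
pole (s+4): 4 + j692 → |·| = √(4²+692²) = √478880 ≈ 692.01, ∠ = arctan(692/4) ≈ 89.67°
pole (s+250): 250 + j692 → |·| = √(250²+692²) = √541364 ≈ 735.77, ∠ = arctan(692/250) ≈ 70.14°
|G| = 50 / 5.0916e+05 ≈ 9.8201e-05
Gain = 20 log₁₀(9.8201e-05) ≈ -80.16 dB
∠G = 0.00° − 159.81° = -159.81°

ω = 552: -76.5 dB, -155.2°; ω = 692: -80.2 dB, -159.8°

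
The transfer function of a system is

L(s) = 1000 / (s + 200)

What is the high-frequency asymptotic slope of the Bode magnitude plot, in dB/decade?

-20 dB/decade

Each pole contributes −20 dB/decade at high frequency; each zero contributes +20 dB/decade.
Net: 0 zero(s) − 1 pole(s) → -20 dB/decade.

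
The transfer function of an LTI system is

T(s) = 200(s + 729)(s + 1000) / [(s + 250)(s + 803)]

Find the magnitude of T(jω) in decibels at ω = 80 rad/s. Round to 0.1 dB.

56.8 dB

At s = jω = j80:
zero (s+729): 729 + j80 → |·| = √(729²+80²) = √537841 ≈ 733.38, ∠ = arctan(80/729) ≈ 6.26°
zero (s+1000): 1000 + j80 → |·| = √(1000²+80²) = √1006400 ≈ 1003.2, ∠ = arctan(80/1000) ≈ 4.57°
pole (s+250): 250 + j80 → |·| = √(250²+80²) = √68900 ≈ 262.49, ∠ = arctan(80/250) ≈ 17.74°
pole (s+803): 803 + j80 → |·| = √(803²+80²) = √651209 ≈ 806.98, ∠ = arctan(80/803) ≈ 5.69°
|T| = 200 · 7.3573e+05 / 2.1182e+05 ≈ 694.67
Gain = 20 log₁₀(694.67) ≈ 56.84 dB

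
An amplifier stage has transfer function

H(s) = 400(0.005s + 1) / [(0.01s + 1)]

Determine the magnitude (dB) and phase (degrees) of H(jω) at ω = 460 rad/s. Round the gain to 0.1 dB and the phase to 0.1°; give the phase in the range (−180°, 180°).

46.6 dB, -11.2°

At ω = 460 rad/s:
zero (1 + j460·0.005) = 1 + j2.3 → |·| ≈ 2.508, ∠ ≈ 66.50°
pole (1 + j460·0.01) = 1 + j4.6 → |·| ≈ 4.7074, ∠ ≈ 77.74°
|H| = 400 · 2.508 / (4.7074) ≈ 213.11
Gain = 20 log₁₀(213.11) ≈ 46.57 dB
∠H = (66.50°) − (77.74°) = -11.24°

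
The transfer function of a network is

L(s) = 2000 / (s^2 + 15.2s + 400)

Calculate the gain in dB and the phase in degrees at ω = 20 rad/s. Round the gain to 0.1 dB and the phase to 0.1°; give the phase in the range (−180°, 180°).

16.4 dB, -90.0°

At s = jω = j20:
quadratic: (j20)² + 15.2·j20 + 400 = 0 + j304 → |·| ≈ 304, ∠ ≈ 90.00°
|L| = 2000 / 304 ≈ 6.5789
Gain = 20 log₁₀(6.5789) ≈ 16.36 dB
∠L = 0.00° − 90.00° = -90.00°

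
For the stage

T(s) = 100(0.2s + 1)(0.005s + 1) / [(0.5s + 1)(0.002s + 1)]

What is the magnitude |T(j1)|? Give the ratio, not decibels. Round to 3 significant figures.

At ω = 1 rad/s:
zero (1 + j1·0.2) = 1 + j0.2 → |·| ≈ 1.0198, ∠ ≈ 11.31°
zero (1 + j1·0.005) = 1 + j0.005 → |·| ≈ 1, ∠ ≈ 0.29°
pole (1 + j1·0.5) = 1 + j0.5 → |·| ≈ 1.118, ∠ ≈ 26.57°
pole (1 + j1·0.002) = 1 + j0.002 → |·| ≈ 1, ∠ ≈ 0.11°
|T| = 100 · 1.0198 · 1 / (1.118 · 1) ≈ 91.216

91.2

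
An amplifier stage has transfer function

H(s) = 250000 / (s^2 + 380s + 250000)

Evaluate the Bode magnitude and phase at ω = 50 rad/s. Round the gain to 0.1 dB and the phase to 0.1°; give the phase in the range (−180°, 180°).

0.1 dB, -4.4°

At s = jω = j50:
quadratic: (j50)² + 380·j50 + 250000 = 247500 + j19000 → |·| ≈ 2.4823e+05, ∠ ≈ 4.39°
|H| = 250000 / 2.4823e+05 ≈ 1.0071
Gain = 20 log₁₀(1.0071) ≈ 0.06 dB
∠H = 0.00° − 4.39° = -4.39°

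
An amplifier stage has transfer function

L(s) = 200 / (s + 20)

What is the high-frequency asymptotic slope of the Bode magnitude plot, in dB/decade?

-20 dB/decade

Each pole contributes −20 dB/decade at high frequency; each zero contributes +20 dB/decade.
Net: 0 zero(s) − 1 pole(s) → -20 dB/decade.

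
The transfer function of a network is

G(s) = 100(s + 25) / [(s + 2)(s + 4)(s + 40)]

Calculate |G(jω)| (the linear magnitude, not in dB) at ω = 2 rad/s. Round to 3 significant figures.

4.95

At s = jω = j2:
zero (s+25): 25 + j2 → |·| = √(25²+2²) = √629 ≈ 25.08, ∠ = arctan(2/25) ≈ 4.57°
pole (s+2): 2 + j2 → |·| = √(2²+2²) = √8 ≈ 2.8284, ∠ = arctan(2/2) ≈ 45.00°
pole (s+4): 4 + j2 → |·| = √(4²+2²) = √20 ≈ 4.4721, ∠ = arctan(2/4) ≈ 26.57°
pole (s+40): 40 + j2 → |·| = √(40²+2²) = √1604 ≈ 40.05, ∠ = arctan(2/40) ≈ 2.86°
|G| = 100 · 25.08 / 506.59 ≈ 4.9507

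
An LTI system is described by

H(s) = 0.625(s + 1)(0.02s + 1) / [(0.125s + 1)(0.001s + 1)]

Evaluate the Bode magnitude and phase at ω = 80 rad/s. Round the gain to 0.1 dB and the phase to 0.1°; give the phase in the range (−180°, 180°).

19.4 dB, 58.4°

At ω = 80 rad/s:
zero (1 + j80·1) = 1 + j80 → |·| ≈ 80.006, ∠ ≈ 89.28°
zero (1 + j80·0.02) = 1 + j1.6 → |·| ≈ 1.8868, ∠ ≈ 57.99°
pole (1 + j80·0.125) = 1 + j10 → |·| ≈ 10.05, ∠ ≈ 84.29°
pole (1 + j80·0.001) = 1 + j0.08 → |·| ≈ 1.0032, ∠ ≈ 4.57°
|H| = 0.625 · 80.006 · 1.8868 / (10.05 · 1.0032) ≈ 9.3578
Gain = 20 log₁₀(9.3578) ≈ 19.42 dB
∠H = (89.28° + 57.99°) − (84.29° + 4.57°) = 58.41°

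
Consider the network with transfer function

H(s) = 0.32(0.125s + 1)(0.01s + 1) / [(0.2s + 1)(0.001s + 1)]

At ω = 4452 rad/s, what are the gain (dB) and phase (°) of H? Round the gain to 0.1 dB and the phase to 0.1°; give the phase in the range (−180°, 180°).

5.8 dB, 11.3°

At ω = 4452 rad/s:
zero (1 + j4452·0.125) = 1 + j556.5 → |·| ≈ 556.5, ∠ ≈ 89.90°
zero (1 + j4452·0.01) = 1 + j44.52 → |·| ≈ 44.531, ∠ ≈ 88.71°
pole (1 + j4452·0.2) = 1 + j890.4 → |·| ≈ 890.4, ∠ ≈ 89.94°
pole (1 + j4452·0.001) = 1 + j4.452 → |·| ≈ 4.5629, ∠ ≈ 77.34°
|H| = 0.32 · 556.5 · 44.531 / (890.4 · 4.5629) ≈ 1.9519
Gain = 20 log₁₀(1.9519) ≈ 5.81 dB
∠H = (89.90° + 88.71°) − (89.94° + 77.34°) = 11.33°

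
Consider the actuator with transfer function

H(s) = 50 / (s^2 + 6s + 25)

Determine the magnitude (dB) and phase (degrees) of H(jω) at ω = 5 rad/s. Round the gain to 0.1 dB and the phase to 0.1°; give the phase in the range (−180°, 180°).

4.4 dB, -90.0°

At s = jω = j5:
quadratic: (j5)² + 6·j5 + 25 = 0 + j30 → |·| ≈ 30, ∠ ≈ 90.00°
|H| = 50 / 30 ≈ 1.6667
Gain = 20 log₁₀(1.6667) ≈ 4.44 dB
∠H = 0.00° − 90.00° = -90.00°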